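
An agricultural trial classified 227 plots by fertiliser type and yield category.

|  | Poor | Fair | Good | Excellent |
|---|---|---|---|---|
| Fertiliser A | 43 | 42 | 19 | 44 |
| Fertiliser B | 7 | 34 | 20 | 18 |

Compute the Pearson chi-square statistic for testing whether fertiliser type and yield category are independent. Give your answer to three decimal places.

18.419

Row totals: 148, 79. Column totals: 50, 76, 39, 62. Grand total N = 227.
Expected counts (row total × column total / N):
  Fertiliser A, Poor: 148×50/227 = 32.5991
  Fertiliser A, Fair: 148×76/227 = 49.5507
  Fertiliser A, Good: 148×39/227 = 25.4273
  Fertiliser A, Excellent: 148×62/227 = 40.4229
  Fertiliser B, Poor: 79×50/227 = 17.4009
  Fertiliser B, Fair: 79×76/227 = 26.4493
  Fertiliser B, Good: 79×39/227 = 13.5727
  Fertiliser B, Excellent: 79×62/227 = 21.5771
Contributions (O − E)²/E:
  (43 − 32.5991)²/32.5991 = 3.3185
  (42 − 49.5507)²/49.5507 = 1.1506
  (19 − 25.4273)²/25.4273 = 1.6246
  (44 − 40.4229)²/40.4229 = 0.3165
  (7 − 17.4009)²/17.4009 = 6.2168
  (34 − 26.4493)²/26.4493 = 2.1556
  (20 − 13.5727)²/13.5727 = 3.0436
  (18 − 21.5771)²/21.5771 = 0.5930
χ² = 3.3185 + 1.1506 + 1.6246 + 0.3165 + 6.2168 + 2.1556 + 3.0436 + 0.5930 = 18.419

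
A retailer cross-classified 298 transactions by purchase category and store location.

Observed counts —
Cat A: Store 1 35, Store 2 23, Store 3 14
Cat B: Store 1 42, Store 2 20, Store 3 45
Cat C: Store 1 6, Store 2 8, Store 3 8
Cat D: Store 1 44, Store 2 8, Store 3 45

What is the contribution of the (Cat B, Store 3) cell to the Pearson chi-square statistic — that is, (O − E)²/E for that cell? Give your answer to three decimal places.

Row total (Cat B) = 107; column total (Store 3) = 112; N = 298.
Expected count E = 107 × 112 / 298 = 40.2148.
Contribution = (O − E)²/E = (45 − 40.2148)² / 40.2148 = 0.569.

0.569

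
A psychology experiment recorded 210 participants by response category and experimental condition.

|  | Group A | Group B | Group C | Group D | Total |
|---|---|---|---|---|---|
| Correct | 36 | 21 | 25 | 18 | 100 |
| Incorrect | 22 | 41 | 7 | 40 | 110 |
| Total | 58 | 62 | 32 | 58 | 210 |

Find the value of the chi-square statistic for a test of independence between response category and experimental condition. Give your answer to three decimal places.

27.888

Grand total N = 210.
Expected counts (row total × column total / N):
  Correct, Group A: 100×58/210 = 27.61905
  Correct, Group B: 100×62/210 = 29.52381
  Correct, Group C: 100×32/210 = 15.23810
  Correct, Group D: 100×58/210 = 27.61905
  Incorrect, Group A: 110×58/210 = 30.38095
  Incorrect, Group B: 110×62/210 = 32.47619
  Incorrect, Group C: 110×32/210 = 16.76190
  Incorrect, Group D: 110×58/210 = 30.38095
Contributions (O − E)²/E:
  (36 − 27.61905)²/27.61905 = 2.5432
  (21 − 29.52381)²/29.52381 = 2.4609
  (25 − 15.23810)²/15.23810 = 6.2537
  (18 − 27.61905)²/27.61905 = 3.3501
  (22 − 30.38095)²/30.38095 = 2.3120
  (41 − 32.47619)²/32.47619 = 2.2372
  (7 − 16.76190)²/16.76190 = 5.6852
  (40 − 30.38095)²/30.38095 = 3.0455
χ² = 2.5432 + 2.4609 + 6.2537 + 3.3501 + 2.3120 + 2.2372 + 5.6852 + 3.0455 = 27.888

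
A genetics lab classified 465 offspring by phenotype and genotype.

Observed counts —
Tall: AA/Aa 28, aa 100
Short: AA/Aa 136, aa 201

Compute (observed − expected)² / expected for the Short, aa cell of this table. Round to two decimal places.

Row total (Short) = 337; column total (aa) = 301; N = 465.
Expected count E = 337 × 301 / 465 = 218.144.
Contribution = (O − E)²/E = (201 − 218.144)² / 218.144 = 1.35.

1.35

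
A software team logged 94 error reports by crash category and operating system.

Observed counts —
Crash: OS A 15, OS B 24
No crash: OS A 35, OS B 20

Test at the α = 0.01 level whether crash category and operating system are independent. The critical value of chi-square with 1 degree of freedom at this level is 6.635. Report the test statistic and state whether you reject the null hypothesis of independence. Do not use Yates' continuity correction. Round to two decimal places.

5.81; fail to reject H₀

Row totals: 39, 55. Column totals: 50, 44. Grand total N = 94.
Expected counts (row total × column total / N):
  Crash, OS A: 39×50/94 = 20.745
  Crash, OS B: 39×44/94 = 18.255
  No crash, OS A: 55×50/94 = 29.255
  No crash, OS B: 55×44/94 = 25.745
Contributions (O − E)²/E:
  (15 − 20.745)²/20.745 = 1.5910
  (24 − 18.255)²/18.255 = 1.8080
  (35 − 29.255)²/29.255 = 1.1282
  (20 − 25.745)²/25.745 = 1.2820
χ² = 1.5910 + 1.8080 + 1.1282 + 1.2820 = 5.81
df = (2−1)(2−1) = 1. Since 5.81 < 6.635, fail to reject the null hypothesis of independence at α = 0.01.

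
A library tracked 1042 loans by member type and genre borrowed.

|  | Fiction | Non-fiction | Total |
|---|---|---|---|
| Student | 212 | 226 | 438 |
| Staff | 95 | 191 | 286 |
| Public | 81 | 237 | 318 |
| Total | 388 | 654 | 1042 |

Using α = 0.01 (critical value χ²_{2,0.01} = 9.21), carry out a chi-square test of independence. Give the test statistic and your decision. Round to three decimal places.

44.174; reject H₀

Grand total N = 1042.
Expected counts (row total × column total / N):
  Student, Fiction: 438×388/1042 = 163.0940
  Student, Non-fiction: 438×654/1042 = 274.9060
  Staff, Fiction: 286×388/1042 = 106.4952
  Staff, Non-fiction: 286×654/1042 = 179.5048
  Public, Fiction: 318×388/1042 = 118.4107
  Public, Non-fiction: 318×654/1042 = 199.5893
Contributions (O − E)²/E:
  (212 − 163.0940)²/163.0940 = 14.6651
  (226 − 274.9060)²/274.9060 = 8.7004
  (95 − 106.4952)²/106.4952 = 1.2408
  (191 − 179.5048)²/179.5048 = 0.7361
  (81 − 118.4107)²/118.4107 = 11.8195
  (237 − 199.5893)²/199.5893 = 7.0122
χ² = 14.6651 + 8.7004 + 1.2408 + 0.7361 + 11.8195 + 7.0122 = 44.174
df = (3−1)(2−1) = 2. Since 44.174 > 9.21, reject the null hypothesis of independence at α = 0.01.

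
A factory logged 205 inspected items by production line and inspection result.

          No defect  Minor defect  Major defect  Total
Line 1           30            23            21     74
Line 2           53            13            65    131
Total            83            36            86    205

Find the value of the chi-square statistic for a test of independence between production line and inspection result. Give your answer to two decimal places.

Grand total N = 205.
Expected counts (row total × column total / N):
  Line 1, No defect: 74×83/205 = 29.961
  Line 1, Minor defect: 74×36/205 = 12.995
  Line 1, Major defect: 74×86/205 = 31.044
  Line 2, No defect: 131×83/205 = 53.039
  Line 2, Minor defect: 131×36/205 = 23.005
  Line 2, Major defect: 131×86/205 = 54.956
Contributions (O − E)²/E:
  (30 − 29.961)²/29.961 = 0.0001
  (23 − 12.995)²/12.995 = 7.7030
  (21 − 31.044)²/31.044 = 3.2496
  (53 − 53.039)²/53.039 = 0.0000
  (13 − 23.005)²/23.005 = 4.3512
  (65 − 54.956)²/54.956 = 1.8357
χ² = 0.0001 + 7.7030 + 3.2496 + 0.0000 + 4.3512 + 1.8357 = 17.14

17.14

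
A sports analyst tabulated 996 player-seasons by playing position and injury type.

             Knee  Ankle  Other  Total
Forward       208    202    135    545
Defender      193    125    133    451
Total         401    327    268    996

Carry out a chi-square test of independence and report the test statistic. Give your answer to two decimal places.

9.92

Grand total N = 996.
Expected counts (row total × column total / N):
  Forward, Knee: 545×401/996 = 219.4227
  Forward, Ankle: 545×327/996 = 178.9307
  Forward, Other: 545×268/996 = 146.6466
  Defender, Knee: 451×401/996 = 181.5773
  Defender, Ankle: 451×327/996 = 148.0693
  Defender, Other: 451×268/996 = 121.3534
Contributions (O − E)²/E:
  (208 − 219.4227)²/219.4227 = 0.5946
  (202 − 178.9307)²/178.9307 = 2.9743
  (135 − 146.6466)²/146.6466 = 0.9250
  (193 − 181.5773)²/181.5773 = 0.7186
  (125 − 148.0693)²/148.0693 = 3.5942
  (133 − 121.3534)²/121.3534 = 1.1178
χ² = 0.5946 + 2.9743 + 0.9250 + 0.7186 + 3.5942 + 1.1178 = 9.92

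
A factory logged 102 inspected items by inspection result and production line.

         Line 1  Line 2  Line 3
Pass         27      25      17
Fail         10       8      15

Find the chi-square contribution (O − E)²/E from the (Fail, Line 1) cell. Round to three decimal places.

0.324

Row total (Fail) = 33; column total (Line 1) = 37; N = 102.
Expected count E = 33 × 37 / 102 = 11.9706.
Contribution = (O − E)²/E = (10 − 11.9706)² / 11.9706 = 0.324.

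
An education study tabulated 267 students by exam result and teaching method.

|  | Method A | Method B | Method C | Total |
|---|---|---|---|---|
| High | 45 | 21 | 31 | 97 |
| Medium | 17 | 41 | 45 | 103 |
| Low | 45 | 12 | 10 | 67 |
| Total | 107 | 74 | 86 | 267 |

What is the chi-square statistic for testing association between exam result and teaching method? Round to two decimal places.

Grand total N = 267.
Expected counts (row total × column total / N):
  High, Method A: 97×107/267 = 38.873
  High, Method B: 97×74/267 = 26.884
  High, Method C: 97×86/267 = 31.243
  Medium, Method A: 103×107/267 = 41.277
  Medium, Method B: 103×74/267 = 28.547
  Medium, Method C: 103×86/267 = 33.176
  Low, Method A: 67×107/267 = 26.850
  Low, Method B: 67×74/267 = 18.569
  Low, Method C: 67×86/267 = 21.581
Contributions (O − E)²/E:
  (45 − 38.873)²/38.873 = 0.9657
  (21 − 26.884)²/26.884 = 1.2878
  (31 − 31.243)²/31.243 = 0.0019
  (17 − 41.277)²/41.277 = 14.2785
  (41 − 28.547)²/28.547 = 5.4323
  (45 − 33.176)²/33.176 = 4.2141
  (45 − 26.850)²/26.850 = 12.2690
  (12 − 18.569)²/18.569 = 2.3239
  (10 − 21.581)²/21.581 = 6.2147
χ² = 0.9657 + 1.2878 + 0.0019 + 14.2785 + 5.4323 + 4.2141 + 12.2690 + 2.3239 + 6.2147 = 46.99

46.99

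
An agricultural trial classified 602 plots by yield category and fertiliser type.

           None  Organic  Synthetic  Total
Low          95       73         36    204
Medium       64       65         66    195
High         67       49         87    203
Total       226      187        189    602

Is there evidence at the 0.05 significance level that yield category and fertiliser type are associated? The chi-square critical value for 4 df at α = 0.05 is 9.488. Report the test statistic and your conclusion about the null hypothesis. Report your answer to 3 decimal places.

Grand total N = 602.
Expected counts (row total × column total / N):
  Low, None: 204×226/602 = 76.5847
  Low, Organic: 204×187/602 = 63.3688
  Low, Synthetic: 204×189/602 = 64.0465
  Medium, None: 195×226/602 = 73.2060
  Medium, Organic: 195×187/602 = 60.5731
  Medium, Synthetic: 195×189/602 = 61.2209
  High, None: 203×226/602 = 76.2093
  High, Organic: 203×187/602 = 63.0581
  High, Synthetic: 203×189/602 = 63.7326
Contributions (O − E)²/E:
  (95 − 76.5847)²/76.5847 = 4.4281
  (73 − 63.3688)²/63.3688 = 1.4638
  (36 − 64.0465)²/64.0465 = 12.2818
  (64 − 73.2060)²/73.2060 = 1.1577
  (65 − 60.5731)²/60.5731 = 0.3235
  (66 − 61.2209)²/61.2209 = 0.3731
  (67 − 76.2093)²/76.2093 = 1.1129
  (49 − 63.0581)²/63.0581 = 3.1341
  (87 − 63.7326)²/63.7326 = 8.4944
χ² = 4.4281 + 1.4638 + 12.2818 + 1.1577 + 0.3235 + 0.3731 + 1.1129 + 3.1341 + 8.4944 = 32.769
df = (3−1)(3−1) = 4. Since 32.769 > 9.488, reject the null hypothesis of independence at α = 0.05.

32.769; reject H₀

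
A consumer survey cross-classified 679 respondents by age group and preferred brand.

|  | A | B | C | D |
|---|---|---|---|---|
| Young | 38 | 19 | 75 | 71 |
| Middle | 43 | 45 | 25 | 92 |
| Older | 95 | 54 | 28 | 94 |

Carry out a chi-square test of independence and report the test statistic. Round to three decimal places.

Row totals: 203, 205, 271. Column totals: 176, 118, 128, 257. Grand total N = 679.
Expected counts (row total × column total / N):
  Young, A: 203×176/679 = 52.61856
  Young, B: 203×118/679 = 35.27835
  Young, C: 203×128/679 = 38.26804
  Young, D: 203×257/679 = 76.83505
  Middle, A: 205×176/679 = 53.13697
  Middle, B: 205×118/679 = 35.62592
  Middle, C: 205×128/679 = 38.64507
  Middle, D: 205×257/679 = 77.59205
  Older, A: 271×176/679 = 70.24448
  Older, B: 271×118/679 = 47.09573
  Older, C: 271×128/679 = 51.08689
  Older, D: 271×257/679 = 102.57290
Contributions (O − E)²/E:
  (38 − 52.61856)²/52.61856 = 4.0613
  (19 − 35.27835)²/35.27835 = 7.5113
  (75 − 38.26804)²/38.26804 = 35.2575
  (71 − 76.83505)²/76.83505 = 0.4431
  (43 − 53.13697)²/53.13697 = 1.9338
  (45 − 35.62592)²/35.62592 = 2.4666
  (25 − 38.64507)²/38.64507 = 4.8179
  (92 − 77.59205)²/77.59205 = 2.6754
  (95 − 70.24448)²/70.24448 = 8.7243
  (54 − 47.09573)²/47.09573 = 1.0122
  (28 − 51.08689)²/51.08689 = 10.4333
  (94 − 102.57290)²/102.57290 = 0.7165
χ² = 4.0613 + 7.5113 + 35.2575 + 0.4431 + 1.9338 + 2.4666 + 4.8179 + 2.6754 + 8.7243 + 1.0122 + 10.4333 + 0.7165 = 80.053

80.053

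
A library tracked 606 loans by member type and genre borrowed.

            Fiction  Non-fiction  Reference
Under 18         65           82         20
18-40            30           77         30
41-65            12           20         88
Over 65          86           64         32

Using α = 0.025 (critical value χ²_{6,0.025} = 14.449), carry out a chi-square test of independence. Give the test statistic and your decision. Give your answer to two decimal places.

Row totals: 167, 137, 120, 182. Column totals: 193, 243, 170. Grand total N = 606.
Expected counts (row total × column total / N):
  Under 18, Fiction: 167×193/606 = 53.1865
  Under 18, Non-fiction: 167×243/606 = 66.9653
  Under 18, Reference: 167×170/606 = 46.8482
  18-40, Fiction: 137×193/606 = 43.6320
  18-40, Non-fiction: 137×243/606 = 54.9356
  18-40, Reference: 137×170/606 = 38.4323
  41-65, Fiction: 120×193/606 = 38.2178
  41-65, Non-fiction: 120×243/606 = 48.1188
  41-65, Reference: 120×170/606 = 33.6634
  Over 65, Fiction: 182×193/606 = 57.9637
  Over 65, Non-fiction: 182×243/606 = 72.9802
  Over 65, Reference: 182×170/606 = 51.0561
Contributions (O − E)²/E:
  (65 − 53.1865)²/53.1865 = 2.6240
  (82 − 66.9653)²/66.9653 = 3.3755
  (20 − 46.8482)²/46.8482 = 15.3864
  (30 − 43.6320)²/43.6320 = 4.2591
  (77 − 54.9356)²/54.9356 = 8.8620
  (30 − 38.4323)²/38.4323 = 1.8501
  (12 − 38.2178)²/38.2178 = 17.9857
  (20 − 48.1188)²/48.1188 = 16.4316
  (88 − 33.6634)²/33.6634 = 87.7055
  (86 − 57.9637)²/57.9637 = 13.5608
  (64 − 72.9802)²/72.9802 = 1.1050
  (32 − 51.0561)²/51.0561 = 7.1125
χ² = 2.6240 + 3.3755 + 15.3864 + 4.2591 + 8.8620 + 1.8501 + 17.9857 + 16.4316 + 87.7055 + 13.5608 + 1.1050 + 7.1125 = 180.26
df = (4−1)(3−1) = 6. Since 180.26 > 14.449, reject the null hypothesis of independence at α = 0.025.

180.26; reject H₀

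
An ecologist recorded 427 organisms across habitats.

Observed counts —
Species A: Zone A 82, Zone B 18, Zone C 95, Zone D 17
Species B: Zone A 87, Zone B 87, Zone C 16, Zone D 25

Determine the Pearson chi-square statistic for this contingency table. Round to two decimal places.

103.22

Row totals: 212, 215. Column totals: 169, 105, 111, 42. Grand total N = 427.
Expected counts (row total × column total / N):
  Species A, Zone A: 212×169/427 = 83.906
  Species A, Zone B: 212×105/427 = 52.131
  Species A, Zone C: 212×111/427 = 55.110
  Species A, Zone D: 212×42/427 = 20.852
  Species B, Zone A: 215×169/427 = 85.094
  Species B, Zone B: 215×105/427 = 52.869
  Species B, Zone C: 215×111/427 = 55.890
  Species B, Zone D: 215×42/427 = 21.148
Contributions (O − E)²/E:
  (82 − 83.906)²/83.906 = 0.0433
  (18 − 52.131)²/52.131 = 22.3461
  (95 − 55.110)²/55.110 = 28.8734
  (17 − 20.852)²/20.852 = 0.7116
  (87 − 85.094)²/85.094 = 0.0427
  (87 − 52.869)²/52.869 = 22.0342
  (16 − 55.890)²/55.890 = 28.4704
  (25 − 21.148)²/21.148 = 0.7016
χ² = 0.0433 + 22.3461 + 28.8734 + 0.7116 + 0.0427 + 22.0342 + 28.4704 + 0.7016 = 103.22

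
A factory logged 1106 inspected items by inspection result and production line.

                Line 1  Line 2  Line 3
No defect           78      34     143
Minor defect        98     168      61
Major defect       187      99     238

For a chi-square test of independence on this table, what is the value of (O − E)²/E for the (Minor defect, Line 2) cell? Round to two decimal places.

70.14

Row total (Minor defect) = 327; column total (Line 2) = 301; N = 1106.
Expected count E = 327 × 301 / 1106 = 88.994.
Contribution = (O − E)²/E = (168 − 88.994)² / 88.994 = 70.14.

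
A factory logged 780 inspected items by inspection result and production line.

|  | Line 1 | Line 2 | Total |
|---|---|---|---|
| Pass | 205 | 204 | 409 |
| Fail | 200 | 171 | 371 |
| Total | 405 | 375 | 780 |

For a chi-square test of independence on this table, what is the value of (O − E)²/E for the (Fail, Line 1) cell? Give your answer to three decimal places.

0.282

Row total (Fail) = 371; column total (Line 1) = 405; N = 780.
Expected count E = 371 × 405 / 780 = 192.6346.
Contribution = (O − E)²/E = (200 − 192.6346)² / 192.6346 = 0.282.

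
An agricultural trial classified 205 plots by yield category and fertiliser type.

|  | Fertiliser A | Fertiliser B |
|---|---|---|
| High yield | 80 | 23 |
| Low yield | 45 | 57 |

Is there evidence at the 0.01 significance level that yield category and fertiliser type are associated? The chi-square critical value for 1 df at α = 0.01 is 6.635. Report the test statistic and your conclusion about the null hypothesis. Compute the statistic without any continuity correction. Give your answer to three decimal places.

Row totals: 103, 102. Column totals: 125, 80. Grand total N = 205.
Expected counts (row total × column total / N):
  High yield, Fertiliser A: 103×125/205 = 62.8049
  High yield, Fertiliser B: 103×80/205 = 40.1951
  Low yield, Fertiliser A: 102×125/205 = 62.1951
  Low yield, Fertiliser B: 102×80/205 = 39.8049
Contributions (O − E)²/E:
  (80 − 62.8049)²/62.8049 = 4.7078
  (23 − 40.1951)²/40.1951 = 7.3559
  (45 − 62.1951)²/62.1951 = 4.7539
  (57 − 39.8049)²/39.8049 = 7.4280
χ² = 4.7078 + 7.3559 + 4.7539 + 7.4280 = 24.246
df = (2−1)(2−1) = 1. Since 24.246 > 6.635, reject the null hypothesis of independence at α = 0.01.

24.246; reject H₀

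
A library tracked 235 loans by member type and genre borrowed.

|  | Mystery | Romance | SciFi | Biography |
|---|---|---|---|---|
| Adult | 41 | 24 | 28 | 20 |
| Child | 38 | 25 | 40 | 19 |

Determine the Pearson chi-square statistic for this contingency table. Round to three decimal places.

Row totals: 113, 122. Column totals: 79, 49, 68, 39. Grand total N = 235.
Expected counts (row total × column total / N):
  Adult, Mystery: 113×79/235 = 37.9872
  Adult, Romance: 113×49/235 = 23.5617
  Adult, SciFi: 113×68/235 = 32.6979
  Adult, Biography: 113×39/235 = 18.7532
  Child, Mystery: 122×79/235 = 41.0128
  Child, Romance: 122×49/235 = 25.4383
  Child, SciFi: 122×68/235 = 35.3021
  Child, Biography: 122×39/235 = 20.2468
Contributions (O − E)²/E:
  (41 − 37.9872)²/37.9872 = 0.2389
  (24 − 23.5617)²/23.5617 = 0.0082
  (28 − 32.6979)²/32.6979 = 0.6750
  (20 − 18.7532)²/18.7532 = 0.0829
  (38 − 41.0128)²/41.0128 = 0.2213
  (25 − 25.4383)²/25.4383 = 0.0076
  (40 − 35.3021)²/35.3021 = 0.6252
  (19 − 20.2468)²/20.2468 = 0.0768
χ² = 0.2389 + 0.0082 + 0.6750 + 0.0829 + 0.2213 + 0.0076 + 0.6252 + 0.0768 = 1.936

1.936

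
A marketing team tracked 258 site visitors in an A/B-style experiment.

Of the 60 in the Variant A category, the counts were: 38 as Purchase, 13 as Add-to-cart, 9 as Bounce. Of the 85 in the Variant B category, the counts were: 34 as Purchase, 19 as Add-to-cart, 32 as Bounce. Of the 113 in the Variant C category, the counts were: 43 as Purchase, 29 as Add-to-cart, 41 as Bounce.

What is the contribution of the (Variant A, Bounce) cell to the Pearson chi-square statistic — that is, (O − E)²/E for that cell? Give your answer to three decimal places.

Row total (Variant A) = 60; column total (Bounce) = 82; N = 258.
Expected count E = 60 × 82 / 258 = 19.0698.
Contribution = (O − E)²/E = (9 − 19.0698)² / 19.0698 = 5.317.

5.317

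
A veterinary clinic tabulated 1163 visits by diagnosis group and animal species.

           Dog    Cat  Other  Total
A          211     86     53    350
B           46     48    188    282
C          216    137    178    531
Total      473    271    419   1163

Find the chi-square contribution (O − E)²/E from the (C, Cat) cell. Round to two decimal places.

Row total (C) = 531; column total (Cat) = 271; N = 1163.
Expected count E = 531 × 271 / 1163 = 123.733.
Contribution = (O − E)²/E = (137 − 123.733)² / 123.733 = 1.42.

1.42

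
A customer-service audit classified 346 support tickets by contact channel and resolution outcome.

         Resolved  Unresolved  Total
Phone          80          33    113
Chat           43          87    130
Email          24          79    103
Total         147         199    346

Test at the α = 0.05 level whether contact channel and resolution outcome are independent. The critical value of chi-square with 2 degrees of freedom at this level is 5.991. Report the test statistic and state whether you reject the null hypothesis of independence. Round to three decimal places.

Grand total N = 346.
Expected counts (row total × column total / N):
  Phone, Resolved: 113×147/346 = 48.0087
  Phone, Unresolved: 113×199/346 = 64.9913
  Chat, Resolved: 130×147/346 = 55.2312
  Chat, Unresolved: 130×199/346 = 74.7688
  Email, Resolved: 103×147/346 = 43.7601
  Email, Unresolved: 103×199/346 = 59.2399
Contributions (O − E)²/E:
  (80 − 48.0087)²/48.0087 = 21.3179
  (33 − 64.9913)²/64.9913 = 15.7474
  (43 − 55.2312)²/55.2312 = 2.7087
  (87 − 74.7688)²/74.7688 = 2.0009
  (24 − 43.7601)²/43.7601 = 8.9228
  (79 − 59.2399)²/59.2399 = 6.5912
χ² = 21.3179 + 15.7474 + 2.7087 + 2.0009 + 8.9228 + 6.5912 = 57.289
df = (3−1)(2−1) = 2. Since 57.289 > 5.991, reject the null hypothesis of independence at α = 0.05.

57.289; reject H₀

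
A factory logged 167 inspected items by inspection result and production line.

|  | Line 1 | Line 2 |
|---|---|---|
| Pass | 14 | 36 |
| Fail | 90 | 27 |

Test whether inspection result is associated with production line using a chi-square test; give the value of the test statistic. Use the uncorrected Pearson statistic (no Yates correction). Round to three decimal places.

Row totals: 50, 117. Column totals: 104, 63. Grand total N = 167.
Expected counts (row total × column total / N):
  Pass, Line 1: 50×104/167 = 31.1377
  Pass, Line 2: 50×63/167 = 18.8623
  Fail, Line 1: 117×104/167 = 72.8623
  Fail, Line 2: 117×63/167 = 44.1377
Contributions (O − E)²/E:
  (14 − 31.1377)²/31.1377 = 9.4323
  (36 − 18.8623)²/18.8623 = 15.5708
  (90 − 72.8623)²/72.8623 = 4.0309
  (27 − 44.1377)²/44.1377 = 6.6542
χ² = 9.4323 + 15.5708 + 4.0309 + 6.6542 = 35.688

35.688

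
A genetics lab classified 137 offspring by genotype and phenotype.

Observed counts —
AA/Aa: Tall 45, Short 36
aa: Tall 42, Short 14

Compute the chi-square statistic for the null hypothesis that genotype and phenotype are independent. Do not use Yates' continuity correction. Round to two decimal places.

Row totals: 81, 56. Column totals: 87, 50. Grand total N = 137.
Expected counts (row total × column total / N):
  AA/Aa, Tall: 81×87/137 = 51.438
  AA/Aa, Short: 81×50/137 = 29.562
  aa, Tall: 56×87/137 = 35.562
  aa, Short: 56×50/137 = 20.438
Contributions (O − E)²/E:
  (45 − 51.438)²/51.438 = 0.8058
  (36 − 29.562)²/29.562 = 1.4021
  (42 − 35.562)²/35.562 = 1.1655
  (14 − 20.438)²/20.438 = 2.0280
χ² = 0.8058 + 1.4021 + 1.1655 + 2.0280 = 5.40

5.40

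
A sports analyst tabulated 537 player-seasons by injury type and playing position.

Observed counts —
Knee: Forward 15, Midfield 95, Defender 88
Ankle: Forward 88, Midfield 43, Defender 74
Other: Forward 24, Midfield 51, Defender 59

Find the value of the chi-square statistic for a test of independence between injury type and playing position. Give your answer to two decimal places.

Row totals: 198, 205, 134. Column totals: 127, 189, 221. Grand total N = 537.
Expected counts (row total × column total / N):
  Knee, Forward: 198×127/537 = 46.827
  Knee, Midfield: 198×189/537 = 69.687
  Knee, Defender: 198×221/537 = 81.486
  Ankle, Forward: 205×127/537 = 48.482
  Ankle, Midfield: 205×189/537 = 72.151
  Ankle, Defender: 205×221/537 = 84.367
  Other, Forward: 134×127/537 = 31.691
  Other, Midfield: 134×189/537 = 47.162
  Other, Defender: 134×221/537 = 55.147
Contributions (O − E)²/E:
  (15 − 46.827)²/46.827 = 21.6319
  (95 − 69.687)²/69.687 = 9.1947
  (88 − 81.486)²/81.486 = 0.5207
  (88 − 48.482)²/48.482 = 32.2114
  (43 − 72.151)²/72.151 = 11.7778
  (74 − 84.367)²/84.367 = 1.2739
  (24 − 31.691)²/31.691 = 1.8665
  (51 − 47.162)²/47.162 = 0.3123
  (59 − 55.147)²/55.147 = 0.2692
χ² = 21.6319 + 9.1947 + 0.5207 + 32.2114 + 11.7778 + 1.2739 + 1.8665 + 0.3123 + 0.2692 = 79.06

79.06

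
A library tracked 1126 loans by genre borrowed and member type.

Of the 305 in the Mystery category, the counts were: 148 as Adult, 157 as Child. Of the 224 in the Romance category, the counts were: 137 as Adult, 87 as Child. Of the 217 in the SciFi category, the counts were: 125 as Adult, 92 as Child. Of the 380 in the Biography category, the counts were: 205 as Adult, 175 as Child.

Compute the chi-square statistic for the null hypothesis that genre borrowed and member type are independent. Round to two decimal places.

9.29

Row totals: 305, 224, 217, 380. Column totals: 615, 511. Grand total N = 1126.
Expected counts (row total × column total / N):
  Mystery, Adult: 305×615/1126 = 166.585
  Mystery, Child: 305×511/1126 = 138.415
  Romance, Adult: 224×615/1126 = 122.345
  Romance, Child: 224×511/1126 = 101.655
  SciFi, Adult: 217×615/1126 = 118.521
  SciFi, Child: 217×511/1126 = 98.479
  Biography, Adult: 380×615/1126 = 207.549
  Biography, Child: 380×511/1126 = 172.451
Contributions (O − E)²/E:
  (148 − 166.585)²/166.585 = 2.0734
  (157 − 138.415)²/138.415 = 2.4954
  (137 − 122.345)²/122.345 = 1.7554
  (87 − 101.655)²/101.655 = 2.1127
  (125 − 118.521)²/118.521 = 0.3542
  (92 − 98.479)²/98.479 = 0.4263
  (205 − 207.549)²/207.549 = 0.0313
  (175 − 172.451)²/172.451 = 0.0377
χ² = 2.0734 + 2.4954 + 1.7554 + 2.1127 + 0.3542 + 0.4263 + 0.0313 + 0.0377 = 9.29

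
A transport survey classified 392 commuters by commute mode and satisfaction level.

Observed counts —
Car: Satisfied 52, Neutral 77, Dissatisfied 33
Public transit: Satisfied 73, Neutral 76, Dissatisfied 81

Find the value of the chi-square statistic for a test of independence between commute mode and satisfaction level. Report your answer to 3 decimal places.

12.320

Row totals: 162, 230. Column totals: 125, 153, 114. Grand total N = 392.
Expected counts (row total × column total / N):
  Car, Satisfied: 162×125/392 = 51.6582
  Car, Neutral: 162×153/392 = 63.2296
  Car, Dissatisfied: 162×114/392 = 47.1122
  Public transit, Satisfied: 230×125/392 = 73.3418
  Public transit, Neutral: 230×153/392 = 89.7704
  Public transit, Dissatisfied: 230×114/392 = 66.8878
Contributions (O − E)²/E:
  (52 − 51.6582)²/51.6582 = 0.0023
  (77 − 63.2296)²/63.2296 = 2.9990
  (33 − 47.1122)²/47.1122 = 4.2272
  (73 − 73.3418)²/73.3418 = 0.0016
  (76 − 89.7704)²/89.7704 = 2.1123
  (81 − 66.8878)²/66.8878 = 2.9774
χ² = 0.0023 + 2.9990 + 4.2272 + 0.0016 + 2.1123 + 2.9774 = 12.320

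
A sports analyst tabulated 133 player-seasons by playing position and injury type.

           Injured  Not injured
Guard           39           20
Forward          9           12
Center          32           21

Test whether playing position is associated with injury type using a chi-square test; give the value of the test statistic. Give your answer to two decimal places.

Row totals: 59, 21, 53. Column totals: 80, 53. Grand total N = 133.
Expected counts (row total × column total / N):
  Guard, Injured: 59×80/133 = 35.489
  Guard, Not injured: 59×53/133 = 23.511
  Forward, Injured: 21×80/133 = 12.632
  Forward, Not injured: 21×53/133 = 8.368
  Center, Injured: 53×80/133 = 31.880
  Center, Not injured: 53×53/133 = 21.120
Contributions (O − E)²/E:
  (39 − 35.489)²/35.489 = 0.3474
  (20 − 23.511)²/23.511 = 0.5243
  (9 − 12.632)²/12.632 = 1.0443
  (12 − 8.368)²/8.368 = 1.5764
  (32 − 31.880)²/31.880 = 0.0005
  (21 − 21.120)²/21.120 = 0.0007
χ² = 0.3474 + 0.5243 + 1.0443 + 1.5764 + 0.0005 + 0.0007 = 3.49

3.49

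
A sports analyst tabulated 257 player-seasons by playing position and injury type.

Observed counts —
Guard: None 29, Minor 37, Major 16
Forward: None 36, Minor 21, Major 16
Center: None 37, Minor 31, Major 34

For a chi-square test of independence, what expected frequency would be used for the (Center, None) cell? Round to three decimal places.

40.482

Row total (Center) = 102; column total (None) = 102; grand total N = 257.
Expected count = (row total × column total) / N = 102 × 102 / 257 = 40.482.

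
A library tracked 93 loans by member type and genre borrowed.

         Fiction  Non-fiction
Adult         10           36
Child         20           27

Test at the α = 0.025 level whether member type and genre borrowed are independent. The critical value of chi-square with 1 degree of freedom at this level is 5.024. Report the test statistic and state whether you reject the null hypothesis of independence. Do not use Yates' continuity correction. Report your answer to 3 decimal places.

Row totals: 46, 47. Column totals: 30, 63. Grand total N = 93.
Expected counts (row total × column total / N):
  Adult, Fiction: 46×30/93 = 14.8387
  Adult, Non-fiction: 46×63/93 = 31.1613
  Child, Fiction: 47×30/93 = 15.1613
  Child, Non-fiction: 47×63/93 = 31.8387
Contributions (O − E)²/E:
  (10 − 14.8387)²/14.8387 = 1.5778
  (36 − 31.1613)²/31.1613 = 0.7513
  (20 − 15.1613)²/15.1613 = 1.5443
  (27 − 31.8387)²/31.8387 = 0.7354
χ² = 1.5778 + 0.7513 + 1.5443 + 0.7354 = 4.609
df = (2−1)(2−1) = 1. Since 4.609 < 5.024, fail to reject the null hypothesis of independence at α = 0.025.

4.609; fail to reject H₀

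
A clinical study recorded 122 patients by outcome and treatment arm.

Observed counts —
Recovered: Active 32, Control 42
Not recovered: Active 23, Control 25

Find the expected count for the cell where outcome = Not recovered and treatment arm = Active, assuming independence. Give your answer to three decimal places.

21.639

Row total (Not recovered) = 48; column total (Active) = 55; grand total N = 122.
Expected count = (row total × column total) / N = 48 × 55 / 122 = 21.639.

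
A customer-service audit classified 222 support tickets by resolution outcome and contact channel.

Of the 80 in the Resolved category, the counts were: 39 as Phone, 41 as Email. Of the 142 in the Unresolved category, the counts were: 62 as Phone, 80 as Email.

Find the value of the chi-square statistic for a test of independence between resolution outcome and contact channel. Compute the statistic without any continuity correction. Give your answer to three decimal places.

Row totals: 80, 142. Column totals: 101, 121. Grand total N = 222.
Expected counts (row total × column total / N):
  Resolved, Phone: 80×101/222 = 36.3964
  Resolved, Email: 80×121/222 = 43.6036
  Unresolved, Phone: 142×101/222 = 64.6036
  Unresolved, Email: 142×121/222 = 77.3964
Contributions (O − E)²/E:
  (39 − 36.3964)²/36.3964 = 0.1862
  (41 − 43.6036)²/43.6036 = 0.1555
  (62 − 64.6036)²/64.6036 = 0.1049
  (80 − 77.3964)²/77.3964 = 0.0876
χ² = 0.1862 + 0.1555 + 0.1049 + 0.0876 = 0.534

0.534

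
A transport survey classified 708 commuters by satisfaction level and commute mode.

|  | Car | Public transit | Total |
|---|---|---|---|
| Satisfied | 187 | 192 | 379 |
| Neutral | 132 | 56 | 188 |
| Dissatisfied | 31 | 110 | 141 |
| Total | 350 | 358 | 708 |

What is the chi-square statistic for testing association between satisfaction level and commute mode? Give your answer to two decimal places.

Grand total N = 708.
Expected counts (row total × column total / N):
  Satisfied, Car: 379×350/708 = 187.359
  Satisfied, Public transit: 379×358/708 = 191.641
  Neutral, Car: 188×350/708 = 92.938
  Neutral, Public transit: 188×358/708 = 95.062
  Dissatisfied, Car: 141×350/708 = 69.703
  Dissatisfied, Public transit: 141×358/708 = 71.297
Contributions (O − E)²/E:
  (187 − 187.359)²/187.359 = 0.0007
  (192 − 191.641)²/191.641 = 0.0007
  (132 − 92.938)²/92.938 = 16.4178
  (56 − 95.062)²/95.062 = 16.0510
  (31 − 69.703)²/69.703 = 21.4901
  (110 − 71.297)²/71.297 = 21.0096
χ² = 0.0007 + 0.0007 + 16.4178 + 16.0510 + 21.4901 + 21.0096 = 74.97

74.97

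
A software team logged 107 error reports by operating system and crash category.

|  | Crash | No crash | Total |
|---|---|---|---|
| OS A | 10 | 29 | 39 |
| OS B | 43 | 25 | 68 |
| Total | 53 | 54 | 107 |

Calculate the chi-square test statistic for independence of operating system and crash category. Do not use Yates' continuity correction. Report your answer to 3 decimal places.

14.013

Grand total N = 107.
Expected counts (row total × column total / N):
  OS A, Crash: 39×53/107 = 19.3178
  OS A, No crash: 39×54/107 = 19.6822
  OS B, Crash: 68×53/107 = 33.6822
  OS B, No crash: 68×54/107 = 34.3178
Contributions (O − E)²/E:
  (10 − 19.3178)²/19.3178 = 4.4944
  (29 − 19.6822)²/19.6822 = 4.4112
  (43 − 33.6822)²/33.6822 = 2.5777
  (25 − 34.3178)²/34.3178 = 2.5299
χ² = 4.4944 + 4.4112 + 2.5777 + 2.5299 = 14.013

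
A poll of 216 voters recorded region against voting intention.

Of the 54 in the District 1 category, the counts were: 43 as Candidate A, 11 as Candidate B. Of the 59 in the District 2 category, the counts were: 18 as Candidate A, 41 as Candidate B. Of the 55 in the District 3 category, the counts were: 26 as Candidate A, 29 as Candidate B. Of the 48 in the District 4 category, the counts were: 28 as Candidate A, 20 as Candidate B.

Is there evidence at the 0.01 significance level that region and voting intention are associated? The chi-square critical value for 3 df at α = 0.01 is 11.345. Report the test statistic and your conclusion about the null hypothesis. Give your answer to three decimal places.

28.639; reject H₀

Row totals: 54, 59, 55, 48. Column totals: 115, 101. Grand total N = 216.
Expected counts (row total × column total / N):
  District 1, Candidate A: 54×115/216 = 28.7500
  District 1, Candidate B: 54×101/216 = 25.2500
  District 2, Candidate A: 59×115/216 = 31.4120
  District 2, Candidate B: 59×101/216 = 27.5880
  District 3, Candidate A: 55×115/216 = 29.2824
  District 3, Candidate B: 55×101/216 = 25.7176
  District 4, Candidate A: 48×115/216 = 25.5556
  District 4, Candidate B: 48×101/216 = 22.4444
Contributions (O − E)²/E:
  (43 − 28.7500)²/28.7500 = 7.0630
  (11 − 25.2500)²/25.2500 = 8.0421
  (18 − 31.4120)²/31.4120 = 5.7265
  (41 − 27.5880)²/27.5880 = 6.5203
  (26 − 29.2824)²/29.2824 = 0.3679
  (29 − 25.7176)²/25.7176 = 0.4189
  (28 − 25.5556)²/25.5556 = 0.2338
  (20 − 22.4444)²/22.4444 = 0.2662
χ² = 7.0630 + 8.0421 + 5.7265 + 6.5203 + 0.3679 + 0.4189 + 0.2338 + 0.2662 = 28.639
df = (4−1)(2−1) = 3. Since 28.639 > 11.345, reject the null hypothesis of independence at α = 0.01.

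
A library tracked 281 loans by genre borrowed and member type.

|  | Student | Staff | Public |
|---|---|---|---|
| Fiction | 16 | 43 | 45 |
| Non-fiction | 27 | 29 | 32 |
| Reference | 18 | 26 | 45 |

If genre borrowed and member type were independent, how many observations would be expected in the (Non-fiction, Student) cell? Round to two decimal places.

19.10

Row total (Non-fiction) = 88; column total (Student) = 61; grand total N = 281.
Expected count = (row total × column total) / N = 88 × 61 / 281 = 19.10.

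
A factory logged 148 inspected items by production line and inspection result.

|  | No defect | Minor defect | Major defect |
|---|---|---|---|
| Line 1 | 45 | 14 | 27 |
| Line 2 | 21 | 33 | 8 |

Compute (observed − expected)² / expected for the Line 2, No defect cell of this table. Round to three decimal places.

Row total (Line 2) = 62; column total (No defect) = 66; N = 148.
Expected count E = 62 × 66 / 148 = 27.6486.
Contribution = (O − E)²/E = (21 − 27.6486)² / 27.6486 = 1.599.

1.599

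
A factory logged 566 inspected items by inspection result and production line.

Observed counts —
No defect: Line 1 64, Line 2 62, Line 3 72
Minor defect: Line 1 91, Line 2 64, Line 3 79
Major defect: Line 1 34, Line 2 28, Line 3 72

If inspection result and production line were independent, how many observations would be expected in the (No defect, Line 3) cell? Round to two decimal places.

Row total (No defect) = 198; column total (Line 3) = 223; grand total N = 566.
Expected count = (row total × column total) / N = 198 × 223 / 566 = 78.01.

78.01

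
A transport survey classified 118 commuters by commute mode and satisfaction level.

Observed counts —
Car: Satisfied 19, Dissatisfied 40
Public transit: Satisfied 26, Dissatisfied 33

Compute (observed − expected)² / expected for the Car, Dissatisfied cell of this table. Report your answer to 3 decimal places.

0.336

Row total (Car) = 59; column total (Dissatisfied) = 73; N = 118.
Expected count E = 59 × 73 / 118 = 36.5000.
Contribution = (O − E)²/E = (40 − 36.5000)² / 36.5000 = 0.336.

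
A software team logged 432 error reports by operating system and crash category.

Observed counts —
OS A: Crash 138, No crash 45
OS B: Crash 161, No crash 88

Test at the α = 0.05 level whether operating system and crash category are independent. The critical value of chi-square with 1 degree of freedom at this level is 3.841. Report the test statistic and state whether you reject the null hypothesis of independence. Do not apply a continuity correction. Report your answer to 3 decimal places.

5.722; reject H₀

Row totals: 183, 249. Column totals: 299, 133. Grand total N = 432.
Expected counts (row total × column total / N):
  OS A, Crash: 183×299/432 = 126.6597
  OS A, No crash: 183×133/432 = 56.3403
  OS B, Crash: 249×299/432 = 172.3403
  OS B, No crash: 249×133/432 = 76.6597
Contributions (O − E)²/E:
  (138 − 126.6597)²/126.6597 = 1.0153
  (45 − 56.3403)²/56.3403 = 2.2826
  (161 − 172.3403)²/172.3403 = 0.7462
  (88 − 76.6597)²/76.6597 = 1.6776
χ² = 1.0153 + 2.2826 + 0.7462 + 1.6776 = 5.722
df = (2−1)(2−1) = 1. Since 5.722 > 3.841, reject the null hypothesis of independence at α = 0.05.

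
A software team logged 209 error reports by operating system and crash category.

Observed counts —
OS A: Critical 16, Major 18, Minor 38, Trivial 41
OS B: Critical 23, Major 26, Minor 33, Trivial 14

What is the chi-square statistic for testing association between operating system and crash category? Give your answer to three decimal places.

Row totals: 113, 96. Column totals: 39, 44, 71, 55. Grand total N = 209.
Expected counts (row total × column total / N):
  OS A, Critical: 113×39/209 = 21.08612
  OS A, Major: 113×44/209 = 23.78947
  OS A, Minor: 113×71/209 = 38.38756
  OS A, Trivial: 113×55/209 = 29.73684
  OS B, Critical: 96×39/209 = 17.91388
  OS B, Major: 96×44/209 = 20.21053
  OS B, Minor: 96×71/209 = 32.61244
  OS B, Trivial: 96×55/209 = 25.26316
Contributions (O − E)²/E:
  (16 − 21.08612)²/21.08612 = 1.2268
  (18 − 23.78947)²/23.78947 = 1.4089
  (38 − 38.38756)²/38.38756 = 0.0039
  (41 − 29.73684)²/29.73684 = 4.2660
  (23 − 17.91388)²/17.91388 = 1.4441
  (26 − 20.21053)²/20.21053 = 1.6584
  (33 − 32.61244)²/32.61244 = 0.0046
  (14 − 25.26316)²/25.26316 = 5.0215
χ² = 1.2268 + 1.4089 + 0.0039 + 4.2660 + 1.4441 + 1.6584 + 0.0046 + 5.0215 = 15.034

15.034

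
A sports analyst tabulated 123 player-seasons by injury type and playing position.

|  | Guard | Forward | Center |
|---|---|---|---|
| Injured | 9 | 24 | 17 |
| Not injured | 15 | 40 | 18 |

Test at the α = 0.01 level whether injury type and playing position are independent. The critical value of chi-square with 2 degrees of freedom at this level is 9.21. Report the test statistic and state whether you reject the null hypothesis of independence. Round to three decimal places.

Row totals: 50, 73. Column totals: 24, 64, 35. Grand total N = 123.
Expected counts (row total × column total / N):
  Injured, Guard: 50×24/123 = 9.7561
  Injured, Forward: 50×64/123 = 26.0163
  Injured, Center: 50×35/123 = 14.2276
  Not injured, Guard: 73×24/123 = 14.2439
  Not injured, Forward: 73×64/123 = 37.9837
  Not injured, Center: 73×35/123 = 20.7724
Contributions (O − E)²/E:
  (9 − 9.7561)²/9.7561 = 0.0586
  (24 − 26.0163)²/26.0163 = 0.1563
  (17 − 14.2276)²/14.2276 = 0.5402
  (15 − 14.2439)²/14.2439 = 0.0401
  (40 − 37.9837)²/37.9837 = 0.1070
  (18 − 20.7724)²/20.7724 = 0.3700
χ² = 0.0586 + 0.1563 + 0.5402 + 0.0401 + 0.1070 + 0.3700 = 1.272
df = (2−1)(3−1) = 2. Since 1.272 < 9.21, fail to reject the null hypothesis of independence at α = 0.01.

1.272; fail to reject H₀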